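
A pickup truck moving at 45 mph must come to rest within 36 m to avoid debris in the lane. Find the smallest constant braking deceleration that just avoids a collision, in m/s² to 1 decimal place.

45 mph × 0.44704 = 20.1168 m/s.
v² = 2a·d ⇒ a = v²/(2d) = 20.1168² / (2 × 36.000) = 404.686 / 72.000 = 5.6206 m/s².

Required deceleration ≈ 5.6 m/s²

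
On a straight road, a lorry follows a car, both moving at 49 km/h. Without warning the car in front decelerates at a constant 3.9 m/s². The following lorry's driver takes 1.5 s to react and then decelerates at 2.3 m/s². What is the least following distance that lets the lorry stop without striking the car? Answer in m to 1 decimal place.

Minimum gap ≈ 36.9 m

49 km/h ÷ 3.6 = 13.6111 m/s.
Leader travels v²/(2a_L) = 185.262 / 7.800 = 23.752 m before stopping.
Follower covers v·t_r = 13.6111 × 1.5 = 20.417 m while reacting, then v²/(2a_F) = 185.262 / 4.600 = 40.274 m while braking, for a total of 20.417 + 40.274 = 60.691 m.
Since a_F ≤ a_L and the follower starts braking later, the follower is never slower than the leader, so the closest approach is when both have stopped.
Minimum gap = 60.691 − 23.752 = 36.939 m.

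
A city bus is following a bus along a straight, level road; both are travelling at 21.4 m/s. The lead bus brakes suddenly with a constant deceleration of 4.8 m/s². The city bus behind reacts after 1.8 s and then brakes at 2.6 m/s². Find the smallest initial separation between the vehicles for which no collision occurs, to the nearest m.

Minimum gap ≈ 79 m

Leader travels v²/(2a_L) = 457.960 / 9.600 = 47.704 m before stopping.
Follower covers v·t_r = 21.4000 × 1.8 = 38.520 m while reacting, then v²/(2a_F) = 457.960 / 5.200 = 88.069 m while braking, for a total of 38.520 + 88.069 = 126.589 m.
Since a_F ≤ a_L and the follower starts braking later, the follower is never slower than the leader, so the closest approach is when both have stopped.
Minimum gap = 126.589 − 47.704 = 78.885 m.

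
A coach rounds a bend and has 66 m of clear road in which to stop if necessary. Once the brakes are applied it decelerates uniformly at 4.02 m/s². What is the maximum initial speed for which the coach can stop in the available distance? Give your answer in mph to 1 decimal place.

v²/(2a) = d ⇒ v = √(2 × 4.020 × 66) = √530.64 = 23.0356 m/s.
23.0356 m/s ÷ 0.44704 = 51.529 mph.

Maximum speed ≈ 51.5 mph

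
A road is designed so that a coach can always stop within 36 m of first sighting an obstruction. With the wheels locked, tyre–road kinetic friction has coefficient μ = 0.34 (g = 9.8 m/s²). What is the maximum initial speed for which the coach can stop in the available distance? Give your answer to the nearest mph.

Maximum speed ≈ 35 mph

a = μg = 0.34 × 9.8 = 3.332 m/s².
v²/(2a) = d ⇒ v = √(2 × 3.332 × 36) = √239.90 = 15.4887 m/s.
15.4887 m/s ÷ 0.44704 = 34.647 mph.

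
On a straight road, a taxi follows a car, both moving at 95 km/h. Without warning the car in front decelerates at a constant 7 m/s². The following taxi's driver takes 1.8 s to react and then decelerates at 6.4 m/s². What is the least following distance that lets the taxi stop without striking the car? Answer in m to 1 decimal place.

Minimum gap ≈ 52.2 m

95 km/h ÷ 3.6 = 26.3889 m/s.
Leader travels v²/(2a_L) = 696.374 / 14.000 = 49.741 m before stopping.
Follower covers v·t_r = 26.3889 × 1.8 = 47.500 m while reacting, then v²/(2a_F) = 696.374 / 12.800 = 54.404 m while braking, for a total of 47.500 + 54.404 = 101.904 m.
Since a_F ≤ a_L and the follower starts braking later, the follower is never slower than the leader, so the closest approach is when both have stopped.
Minimum gap = 101.904 − 49.741 = 52.163 m.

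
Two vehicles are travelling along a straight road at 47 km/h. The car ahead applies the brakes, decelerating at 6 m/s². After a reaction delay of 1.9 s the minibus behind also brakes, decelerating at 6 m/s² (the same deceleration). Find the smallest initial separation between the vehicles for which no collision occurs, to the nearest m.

Minimum gap ≈ 25 m

47 km/h ÷ 3.6 = 13.0556 m/s.
Leader travels v²/(2a_L) = 170.449 / 12.000 = 14.204 m before stopping.
Follower covers v·t_r = 13.0556 × 1.9 = 24.806 m while reacting, then v²/(2a_F) = 170.449 / 12.000 = 14.204 m while braking, for a total of 24.806 + 14.204 = 39.010 m.
Since a_F ≤ a_L and the follower starts braking later, the follower is never slower than the leader, so the closest approach is when both have stopped.
Minimum gap = 39.010 − 14.204 = 24.806 m.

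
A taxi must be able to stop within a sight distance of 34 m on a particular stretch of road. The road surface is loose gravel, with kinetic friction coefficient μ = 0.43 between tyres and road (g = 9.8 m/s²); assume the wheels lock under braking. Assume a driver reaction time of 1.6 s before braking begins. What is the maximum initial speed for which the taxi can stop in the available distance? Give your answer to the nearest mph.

a = μg = 0.43 × 9.8 = 4.214 m/s².
Stopping distance: v·t_r + v²/(2a) = 34 with t_r = 1.6 s and a = 4.214 m/s².
So v² + 13.485 v − 286.55 = 0.
Positive root: v = −a·t_r + √((a·t_r)² + 2a·d) = −6.742 + √(45.455 + 286.55) = 11.4790 m/s.
11.4790 m/s ÷ 0.44704 = 25.678 mph.

Maximum speed ≈ 26 mph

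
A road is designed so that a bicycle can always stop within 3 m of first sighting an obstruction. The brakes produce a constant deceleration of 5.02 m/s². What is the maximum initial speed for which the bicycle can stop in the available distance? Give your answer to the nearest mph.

Maximum speed ≈ 12 mph

v²/(2a) = d ⇒ v = √(2 × 5.020 × 3) = √30.12 = 5.4882 m/s.
5.4882 m/s ÷ 0.44704 = 12.277 mph.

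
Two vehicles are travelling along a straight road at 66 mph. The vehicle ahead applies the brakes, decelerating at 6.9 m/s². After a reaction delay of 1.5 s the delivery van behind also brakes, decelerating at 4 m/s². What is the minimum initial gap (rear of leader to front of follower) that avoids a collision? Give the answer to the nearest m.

Minimum gap ≈ 90 m

66 mph × 0.44704 = 29.5046 m/s.
Leader travels v²/(2a_L) = 870.521 / 13.800 = 63.081 m before stopping.
Follower covers v·t_r = 29.5046 × 1.5 = 44.257 m while reacting, then v²/(2a_F) = 870.521 / 8.000 = 108.815 m while braking, for a total of 44.257 + 108.815 = 153.072 m.
Since a_F ≤ a_L and the follower starts braking later, the follower is never slower than the leader, so the closest approach is when both have stopped.
Minimum gap = 153.072 − 63.081 = 89.991 m.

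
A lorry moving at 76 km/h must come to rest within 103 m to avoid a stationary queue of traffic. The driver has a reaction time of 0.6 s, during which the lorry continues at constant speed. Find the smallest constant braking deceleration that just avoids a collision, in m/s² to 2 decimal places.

76 km/h ÷ 3.6 = 21.1111 m/s.
Distance covered during reaction = 21.1111 × 0.6 = 12.667 m.
Distance available for braking: 103 − 12.667 = 90.333 m.
v² = 2a·d ⇒ a = v²/(2d) = 21.1111² / (2 × 90.333) = 445.679 / 180.666 = 2.4669 m/s².

Required deceleration ≈ 2.47 m/s²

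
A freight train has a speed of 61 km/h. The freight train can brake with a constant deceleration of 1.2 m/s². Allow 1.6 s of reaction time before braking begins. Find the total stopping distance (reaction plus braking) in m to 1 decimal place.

61 km/h ÷ 3.6 = 16.9444 m/s.
Reaction distance = v·t_r = 16.9444 × 1.6 = 27.111 m.
Braking distance = v²/(2a) = 16.9444² / (2 × 1.200) = 287.113 / 2.400 = 119.630 m.
Total = 27.111 + 119.630 = 146.741 m.

Total stopping distance ≈ 146.7 m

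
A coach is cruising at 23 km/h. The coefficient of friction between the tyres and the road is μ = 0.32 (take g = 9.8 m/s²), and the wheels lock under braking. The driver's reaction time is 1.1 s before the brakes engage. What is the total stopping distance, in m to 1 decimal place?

23 km/h ÷ 3.6 = 6.3889 m/s.
a = μg = 0.32 × 9.8 = 3.136 m/s².
Reaction distance = v·t_r = 6.3889 × 1.1 = 7.028 m.
Braking distance = v²/(2a) = 6.3889² / (2 × 3.136) = 40.818 / 6.272 = 6.508 m.
Total = 7.028 + 6.508 = 13.536 m.

Total stopping distance ≈ 13.5 m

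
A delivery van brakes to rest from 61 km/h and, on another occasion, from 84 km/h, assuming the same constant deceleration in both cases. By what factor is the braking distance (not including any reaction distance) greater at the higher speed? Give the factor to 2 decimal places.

Braking distance d = v²/(2a), so with a fixed, d ∝ v².
Factor = (84/61)² = 1.3770² = 1.8961.

Factor ≈ 1.90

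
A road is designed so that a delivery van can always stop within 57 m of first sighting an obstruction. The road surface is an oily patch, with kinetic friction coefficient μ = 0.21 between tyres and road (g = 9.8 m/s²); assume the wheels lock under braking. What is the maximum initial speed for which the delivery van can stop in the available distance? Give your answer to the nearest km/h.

Maximum speed ≈ 55 km/h

a = μg = 0.21 × 9.8 = 2.058 m/s².
v²/(2a) = d ⇒ v = √(2 × 2.058 × 57) = √234.61 = 15.3170 m/s.
15.3170 m/s × 3.6 = 55.141 km/h.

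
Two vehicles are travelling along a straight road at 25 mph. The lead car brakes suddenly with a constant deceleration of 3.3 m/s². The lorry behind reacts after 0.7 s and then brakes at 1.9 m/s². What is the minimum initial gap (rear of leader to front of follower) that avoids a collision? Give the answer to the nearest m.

25 mph × 0.44704 = 11.1760 m/s.
Leader travels v²/(2a_L) = 124.903 / 6.600 = 18.925 m before stopping.
Follower covers v·t_r = 11.1760 × 0.7 = 7.823 m while reacting, then v²/(2a_F) = 124.903 / 3.800 = 32.869 m while braking, for a total of 7.823 + 32.869 = 40.692 m.
Since a_F ≤ a_L and the follower starts braking later, the follower is never slower than the leader, so the closest approach is when both have stopped.
Minimum gap = 40.692 − 18.925 = 21.767 m.

Minimum gap ≈ 22 m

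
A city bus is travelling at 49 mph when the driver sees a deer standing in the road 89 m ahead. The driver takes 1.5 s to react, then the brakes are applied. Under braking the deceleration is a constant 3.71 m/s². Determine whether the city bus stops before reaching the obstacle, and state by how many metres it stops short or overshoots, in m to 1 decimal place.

No — it overshoots by 8.5 m

49 mph × 0.44704 = 21.9050 m/s.
Reaction distance = 21.9050 × 1.5 = 32.858 m.
Braking distance = v²/(2a) = 479.829 / 7.420 = 64.667 m.
Total stopping distance = 32.858 + 64.667 = 97.525 m, vs 89 m available — it cannot stop in time and overshoots by 97.525 − 89 = 8.525 m.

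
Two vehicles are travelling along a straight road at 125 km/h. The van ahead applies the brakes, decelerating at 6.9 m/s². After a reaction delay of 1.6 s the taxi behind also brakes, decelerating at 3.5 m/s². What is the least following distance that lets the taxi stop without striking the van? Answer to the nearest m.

Minimum gap ≈ 140 m

125 km/h ÷ 3.6 = 34.7222 m/s.
Leader travels v²/(2a_L) = 1205.631 / 13.800 = 87.365 m before stopping.
Follower covers v·t_r = 34.7222 × 1.6 = 55.556 m while reacting, then v²/(2a_F) = 1205.631 / 7.000 = 172.233 m while braking, for a total of 55.556 + 172.233 = 227.789 m.
Since a_F ≤ a_L and the follower starts braking later, the follower is never slower than the leader, so the closest approach is when both have stopped.
Minimum gap = 227.789 − 87.365 = 140.424 m.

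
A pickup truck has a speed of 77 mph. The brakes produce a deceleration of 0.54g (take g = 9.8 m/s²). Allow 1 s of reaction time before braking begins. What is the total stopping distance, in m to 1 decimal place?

77 mph × 0.44704 = 34.4221 m/s.
a = 0.54 × 9.8 = 5.292 m/s².
Reaction distance = v·t_r = 34.4221 × 1 = 34.422 m.
Braking distance = v²/(2a) = 34.4221² / (2 × 5.292) = 1184.881 / 10.584 = 111.950 m.
Total = 34.422 + 111.950 = 146.372 m.

Total stopping distance ≈ 146.4 m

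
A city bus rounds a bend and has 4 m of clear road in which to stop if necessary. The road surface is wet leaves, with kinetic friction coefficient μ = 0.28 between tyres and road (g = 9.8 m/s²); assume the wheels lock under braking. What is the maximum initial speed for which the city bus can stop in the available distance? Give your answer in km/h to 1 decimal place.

Maximum speed ≈ 16.9 km/h

a = μg = 0.28 × 9.8 = 2.744 m/s².
v²/(2a) = d ⇒ v = √(2 × 2.744 × 4) = √21.95 = 4.6851 m/s.
4.6851 m/s × 3.6 = 16.866 km/h.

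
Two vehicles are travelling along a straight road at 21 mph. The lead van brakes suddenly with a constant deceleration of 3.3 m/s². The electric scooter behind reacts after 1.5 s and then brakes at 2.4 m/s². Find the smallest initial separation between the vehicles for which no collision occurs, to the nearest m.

Minimum gap ≈ 19 m

21 mph × 0.44704 = 9.3878 m/s.
Leader travels v²/(2a_L) = 88.131 / 6.600 = 13.353 m before stopping.
Follower covers v·t_r = 9.3878 × 1.5 = 14.082 m while reacting, then v²/(2a_F) = 88.131 / 4.800 = 18.361 m while braking, for a total of 14.082 + 18.361 = 32.443 m.
Since a_F ≤ a_L and the follower starts braking later, the follower is never slower than the leader, so the closest approach is when both have stopped.
Minimum gap = 32.443 − 13.353 = 19.090 m.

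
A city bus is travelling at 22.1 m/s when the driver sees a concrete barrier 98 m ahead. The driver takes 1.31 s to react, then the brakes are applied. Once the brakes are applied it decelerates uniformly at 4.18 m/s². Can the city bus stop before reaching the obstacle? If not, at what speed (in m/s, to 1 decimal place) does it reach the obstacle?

Reaction distance = 22.1000 × 1.31 = 28.951 m.
Braking distance = v²/(2a) = 488.410 / 8.360 = 58.422 m.
Total stopping distance = 28.951 + 58.422 = 87.373 m, vs 98 m available — it stops with 98 − 87.373 = 10.627 m to spare.

Yes — it stops about 10.6 m short of the obstacle, so it never reaches it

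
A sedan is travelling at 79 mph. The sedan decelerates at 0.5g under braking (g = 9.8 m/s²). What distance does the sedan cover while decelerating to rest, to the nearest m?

79 mph × 0.44704 = 35.3162 m/s.
a = 0.5 × 9.8 = 4.900 m/s².
Braking distance = v²/(2a) = 35.3162² / (2 × 4.900) = 1247.234 / 9.800 = 127.269 m.

Braking distance ≈ 127 m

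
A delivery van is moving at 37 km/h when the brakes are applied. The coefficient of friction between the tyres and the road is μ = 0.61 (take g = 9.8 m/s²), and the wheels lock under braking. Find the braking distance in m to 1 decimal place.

Braking distance ≈ 8.8 m

37 km/h ÷ 3.6 = 10.2778 m/s.
a = μg = 0.61 × 9.8 = 5.978 m/s².
Braking distance = v²/(2a) = 10.2778² / (2 × 5.978) = 105.633 / 11.956 = 8.835 m.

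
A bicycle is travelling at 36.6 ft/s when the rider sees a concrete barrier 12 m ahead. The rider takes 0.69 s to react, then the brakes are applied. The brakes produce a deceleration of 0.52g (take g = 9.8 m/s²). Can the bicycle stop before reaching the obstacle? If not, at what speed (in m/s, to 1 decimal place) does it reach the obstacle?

36.6 ft/s × 0.3048 = 11.1557 m/s.
a = 0.52 × 9.8 = 5.096 m/s².
Reaction distance = 11.1557 × 0.69 = 7.697 m.
Braking distance needed to stop: v²/(2a) = 124.450 / 10.192 = 12.211 m, so total needed = 7.697 + 12.211 = 19.908 m > 12 m — it cannot stop.
Distance remaining when braking begins: 12 − 7.697 = 4.303 m.
v² = v₀² − 2a·d = 124.450 − 2 × 5.096 × 4.303 = 80.594 m²/s².
v = √80.594 = 8.977 m/s.

No — it strikes the obstacle at 9.0 m/s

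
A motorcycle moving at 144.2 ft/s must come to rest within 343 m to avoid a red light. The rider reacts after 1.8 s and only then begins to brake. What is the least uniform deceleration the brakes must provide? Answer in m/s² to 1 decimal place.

144.2 ft/s × 0.3048 = 43.9522 m/s.
Distance covered during reaction = 43.9522 × 1.8 = 79.114 m.
Distance available for braking: 343 − 79.114 = 263.886 m.
v² = 2a·d ⇒ a = v²/(2d) = 43.9522² / (2 × 263.886) = 1931.796 / 527.772 = 3.6603 m/s².

Required deceleration ≈ 3.7 m/s²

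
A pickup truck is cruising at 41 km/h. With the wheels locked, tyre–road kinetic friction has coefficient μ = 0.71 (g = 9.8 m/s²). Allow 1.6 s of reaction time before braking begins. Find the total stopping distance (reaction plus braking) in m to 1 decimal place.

41 km/h ÷ 3.6 = 11.3889 m/s.
a = μg = 0.71 × 9.8 = 6.958 m/s².
Reaction distance = v·t_r = 11.3889 × 1.6 = 18.222 m.
Braking distance = v²/(2a) = 11.3889² / (2 × 6.958) = 129.707 / 13.916 = 9.321 m.
Total = 18.222 + 9.321 = 27.543 m.

Total stopping distance ≈ 27.5 m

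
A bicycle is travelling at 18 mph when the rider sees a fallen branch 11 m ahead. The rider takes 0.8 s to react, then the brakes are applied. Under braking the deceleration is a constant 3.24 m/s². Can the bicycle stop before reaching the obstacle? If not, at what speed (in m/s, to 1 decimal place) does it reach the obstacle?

No — it strikes the obstacle at 5.9 m/s

18 mph × 0.44704 = 8.0467 m/s.
Reaction distance = 8.0467 × 0.8 = 6.437 m.
Braking distance needed to stop: v²/(2a) = 64.749 / 6.480 = 9.992 m, so total needed = 6.437 + 9.992 = 16.429 m > 11 m — it cannot stop.
Distance remaining when braking begins: 11 − 6.437 = 4.563 m.
v² = v₀² − 2a·d = 64.749 − 2 × 3.240 × 4.563 = 35.181 m²/s².
v = √35.181 = 5.931 m/s.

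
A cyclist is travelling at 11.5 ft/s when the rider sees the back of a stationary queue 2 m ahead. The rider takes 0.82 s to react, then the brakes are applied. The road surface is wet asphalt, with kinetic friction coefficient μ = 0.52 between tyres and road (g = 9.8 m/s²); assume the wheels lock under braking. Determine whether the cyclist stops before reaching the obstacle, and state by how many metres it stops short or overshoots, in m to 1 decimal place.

No — it overshoots by 2.1 m

11.5 ft/s × 0.3048 = 3.5052 m/s.
a = μg = 0.52 × 9.8 = 5.096 m/s².
Reaction distance = 3.5052 × 0.82 = 2.874 m.
Braking distance = v²/(2a) = 12.286 / 10.192 = 1.205 m.
Total stopping distance = 2.874 + 1.205 = 4.079 m, vs 2 m available — it cannot stop in time and overshoots by 4.079 − 2 = 2.079 m.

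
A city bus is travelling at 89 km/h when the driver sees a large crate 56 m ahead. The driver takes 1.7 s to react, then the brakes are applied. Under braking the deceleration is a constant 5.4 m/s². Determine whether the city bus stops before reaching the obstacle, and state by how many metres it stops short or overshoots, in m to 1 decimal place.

No — it overshoots by 42.6 m

89 km/h ÷ 3.6 = 24.7222 m/s.
Reaction distance = 24.7222 × 1.7 = 42.028 m.
Braking distance = v²/(2a) = 611.187 / 10.800 = 56.591 m.
Total stopping distance = 42.028 + 56.591 = 98.619 m, vs 56 m available — it cannot stop in time and overshoots by 98.619 − 56 = 42.619 m.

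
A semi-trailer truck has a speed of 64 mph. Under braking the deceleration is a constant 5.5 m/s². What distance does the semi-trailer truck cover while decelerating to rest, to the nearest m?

64 mph × 0.44704 = 28.6106 m/s.
Braking distance = v²/(2a) = 28.6106² / (2 × 5.500) = 818.566 / 11.000 = 74.415 m.

Braking distance ≈ 74 m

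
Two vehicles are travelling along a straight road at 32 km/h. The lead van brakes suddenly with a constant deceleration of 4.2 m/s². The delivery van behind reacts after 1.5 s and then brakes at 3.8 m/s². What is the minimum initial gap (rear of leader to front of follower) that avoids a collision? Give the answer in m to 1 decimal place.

32 km/h ÷ 3.6 = 8.8889 m/s.
Leader travels v²/(2a_L) = 79.013 / 8.400 = 9.406 m before stopping.
Follower covers v·t_r = 8.8889 × 1.5 = 13.333 m while reacting, then v²/(2a_F) = 79.013 / 7.600 = 10.396 m while braking, for a total of 13.333 + 10.396 = 23.729 m.
Since a_F ≤ a_L and the follower starts braking later, the follower is never slower than the leader, so the closest approach is when both have stopped.
Minimum gap = 23.729 − 9.406 = 14.323 m.

Minimum gap ≈ 14.3 m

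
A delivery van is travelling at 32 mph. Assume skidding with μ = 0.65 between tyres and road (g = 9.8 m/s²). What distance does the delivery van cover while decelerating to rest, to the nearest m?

Braking distance ≈ 16 m

32 mph × 0.44704 = 14.3053 m/s.
a = μg = 0.65 × 9.8 = 6.370 m/s².
Braking distance = v²/(2a) = 14.3053² / (2 × 6.370) = 204.642 / 12.740 = 16.063 m.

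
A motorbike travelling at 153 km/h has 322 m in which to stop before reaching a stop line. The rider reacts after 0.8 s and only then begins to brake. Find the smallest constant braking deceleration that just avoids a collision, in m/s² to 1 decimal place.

153 km/h ÷ 3.6 = 42.5000 m/s.
Distance covered during reaction = 42.5000 × 0.8 = 34.000 m.
Distance available for braking: 322 − 34.000 = 288.000 m.
v² = 2a·d ⇒ a = v²/(2d) = 42.5000² / (2 × 288.000) = 1806.250 / 576.000 = 3.1359 m/s².

Required deceleration ≈ 3.1 m/s²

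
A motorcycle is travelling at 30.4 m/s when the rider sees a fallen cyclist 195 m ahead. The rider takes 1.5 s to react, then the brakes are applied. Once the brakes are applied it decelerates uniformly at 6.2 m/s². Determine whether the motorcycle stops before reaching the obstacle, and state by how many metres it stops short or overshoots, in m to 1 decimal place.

Yes — it stops 74.9 m short of the obstacle

Reaction distance = 30.4000 × 1.5 = 45.600 m.
Braking distance = v²/(2a) = 924.160 / 12.400 = 74.529 m.
Total stopping distance = 45.600 + 74.529 = 120.129 m, vs 195 m available — it stops with 195 − 120.129 = 74.871 m to spare.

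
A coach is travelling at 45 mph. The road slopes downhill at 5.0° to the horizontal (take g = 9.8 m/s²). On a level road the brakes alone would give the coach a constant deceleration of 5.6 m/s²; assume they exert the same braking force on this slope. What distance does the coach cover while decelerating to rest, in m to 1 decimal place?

45 mph × 0.44704 = 20.1168 m/s.
Gravity along the downhill slope reduces the braking deceleration: a_eff = 5.600 − 9.8·sin 5.0° = 5.600 − 0.854 = 4.746 m/s².
Braking distance = v²/(2a) = 20.1168² / (2 × 4.746) = 404.686 / 9.492 = 42.634 m.

Braking distance ≈ 42.6 m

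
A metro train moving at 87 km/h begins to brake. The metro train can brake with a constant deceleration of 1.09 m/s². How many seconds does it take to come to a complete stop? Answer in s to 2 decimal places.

Braking time ≈ 22.17 s

87 km/h ÷ 3.6 = 24.1667 m/s.
Braking time = v/a = 24.1667 / 1.090 = 22.171 s.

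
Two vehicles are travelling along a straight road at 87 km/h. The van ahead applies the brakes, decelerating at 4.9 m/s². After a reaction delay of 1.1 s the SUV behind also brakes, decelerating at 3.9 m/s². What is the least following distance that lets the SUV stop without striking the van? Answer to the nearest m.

Minimum gap ≈ 42 m

87 km/h ÷ 3.6 = 24.1667 m/s.
Leader travels v²/(2a_L) = 584.029 / 9.800 = 59.595 m before stopping.
Follower covers v·t_r = 24.1667 × 1.1 = 26.583 m while reacting, then v²/(2a_F) = 584.029 / 7.800 = 74.876 m while braking, for a total of 26.583 + 74.876 = 101.459 m.
Since a_F ≤ a_L and the follower starts braking later, the follower is never slower than the leader, so the closest approach is when both have stopped.
Minimum gap = 101.459 − 59.595 = 41.864 m.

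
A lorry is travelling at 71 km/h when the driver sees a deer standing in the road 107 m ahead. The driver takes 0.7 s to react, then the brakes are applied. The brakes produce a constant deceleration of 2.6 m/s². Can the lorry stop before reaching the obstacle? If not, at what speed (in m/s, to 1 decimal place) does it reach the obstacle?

71 km/h ÷ 3.6 = 19.7222 m/s.
Reaction distance = 19.7222 × 0.7 = 13.806 m.
Braking distance = v²/(2a) = 388.965 / 5.200 = 74.801 m.
Total stopping distance = 13.806 + 74.801 = 88.607 m, vs 107 m available — it stops with 107 − 88.607 = 18.393 m to spare.

Yes — it stops about 18.4 m short of the obstacle, so it never reaches it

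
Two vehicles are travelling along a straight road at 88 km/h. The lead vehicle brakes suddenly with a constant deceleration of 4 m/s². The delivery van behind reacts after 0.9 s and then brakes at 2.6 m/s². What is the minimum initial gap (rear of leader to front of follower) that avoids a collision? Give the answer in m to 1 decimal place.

88 km/h ÷ 3.6 = 24.4444 m/s.
Leader travels v²/(2a_L) = 597.529 / 8.000 = 74.691 m before stopping.
Follower covers v·t_r = 24.4444 × 0.9 = 22.000 m while reacting, then v²/(2a_F) = 597.529 / 5.200 = 114.909 m while braking, for a total of 22.000 + 114.909 = 136.909 m.
Since a_F ≤ a_L and the follower starts braking later, the follower is never slower than the leader, so the closest approach is when both have stopped.
Minimum gap = 136.909 − 74.691 = 62.218 m.

Minimum gap ≈ 62.2 m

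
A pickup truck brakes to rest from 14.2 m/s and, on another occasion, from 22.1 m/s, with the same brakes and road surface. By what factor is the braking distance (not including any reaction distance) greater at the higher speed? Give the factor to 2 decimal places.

Braking distance d = v²/(2a), so with a fixed, d ∝ v².
Factor = (22.1/14.2)² = 1.5563² = 2.4221.

Factor ≈ 2.42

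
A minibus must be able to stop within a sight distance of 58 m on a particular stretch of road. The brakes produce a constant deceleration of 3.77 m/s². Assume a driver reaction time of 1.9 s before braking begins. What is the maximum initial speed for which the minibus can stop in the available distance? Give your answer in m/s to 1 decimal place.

Maximum speed ≈ 14.9 m/s

Stopping distance: v·t_r + v²/(2a) = 58 with t_r = 1.9 s and a = 3.770 m/s².
So v² + 14.326 v − 437.32 = 0.
Positive root: v = −a·t_r + √((a·t_r)² + 2a·d) = −7.163 + √(51.309 + 437.32) = 14.9420 m/s.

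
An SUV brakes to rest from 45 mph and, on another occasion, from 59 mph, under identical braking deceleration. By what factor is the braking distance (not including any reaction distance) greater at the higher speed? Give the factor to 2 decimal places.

Factor ≈ 1.72

Braking distance d = v²/(2a), so with a fixed, d ∝ v².
Factor = (59/45)² = 1.3111² = 1.7190.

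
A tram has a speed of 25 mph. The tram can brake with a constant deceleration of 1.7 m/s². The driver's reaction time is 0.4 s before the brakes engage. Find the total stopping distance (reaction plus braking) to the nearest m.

25 mph × 0.44704 = 11.1760 m/s.
Reaction distance = v·t_r = 11.1760 × 0.4 = 4.470 m.
Braking distance = v²/(2a) = 11.1760² / (2 × 1.700) = 124.903 / 3.400 = 36.736 m.
Total = 4.470 + 36.736 = 41.206 m.

Total stopping distance ≈ 41 m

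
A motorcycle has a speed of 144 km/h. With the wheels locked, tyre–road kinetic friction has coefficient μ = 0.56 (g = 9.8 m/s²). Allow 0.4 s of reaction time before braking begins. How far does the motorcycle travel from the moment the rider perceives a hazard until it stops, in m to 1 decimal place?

144 km/h ÷ 3.6 = 40.0000 m/s.
a = μg = 0.56 × 9.8 = 5.488 m/s².
Reaction distance = v·t_r = 40.0000 × 0.4 = 16.000 m.
Braking distance = v²/(2a) = 40.0000² / (2 × 5.488) = 1600.000 / 10.976 = 145.773 m.
Total = 16.000 + 145.773 = 161.773 m.

Total stopping distance ≈ 161.8 m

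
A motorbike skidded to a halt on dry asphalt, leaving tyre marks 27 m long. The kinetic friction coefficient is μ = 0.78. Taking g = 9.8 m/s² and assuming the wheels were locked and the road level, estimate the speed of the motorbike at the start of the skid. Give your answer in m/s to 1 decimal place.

Initial speed ≈ 20.3 m/s

Deceleration a = μg = 0.78 × 9.8 = 7.644 m/s².
v = √(2a·d) = √(2 × 7.644 × 27) = √412.776 = 20.3169 m/s.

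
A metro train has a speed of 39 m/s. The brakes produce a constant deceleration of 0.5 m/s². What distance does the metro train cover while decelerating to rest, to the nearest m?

Braking distance ≈ 1521 m

Braking distance = v²/(2a) = 39.0000² / (2 × 0.500) = 1521.000 / 1.000 = 1521.000 m.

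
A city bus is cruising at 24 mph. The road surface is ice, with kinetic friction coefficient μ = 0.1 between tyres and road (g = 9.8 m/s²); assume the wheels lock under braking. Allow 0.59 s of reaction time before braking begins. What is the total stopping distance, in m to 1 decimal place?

Total stopping distance ≈ 65.1 m

24 mph × 0.44704 = 10.7290 m/s.
a = μg = 0.1 × 9.8 = 0.980 m/s².
Reaction distance = v·t_r = 10.7290 × 0.59 = 6.330 m.
Braking distance = v²/(2a) = 10.7290² / (2 × 0.980) = 115.111 / 1.960 = 58.730 m.
Total = 6.330 + 58.730 = 65.060 m.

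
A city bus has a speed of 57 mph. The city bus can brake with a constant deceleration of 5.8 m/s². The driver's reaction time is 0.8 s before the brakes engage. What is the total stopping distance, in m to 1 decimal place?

57 mph × 0.44704 = 25.4813 m/s.
Reaction distance = v·t_r = 25.4813 × 0.8 = 20.385 m.
Braking distance = v²/(2a) = 25.4813² / (2 × 5.800) = 649.297 / 11.600 = 55.974 m.
Total = 20.385 + 55.974 = 76.359 m.

Total stopping distance ≈ 76.4 m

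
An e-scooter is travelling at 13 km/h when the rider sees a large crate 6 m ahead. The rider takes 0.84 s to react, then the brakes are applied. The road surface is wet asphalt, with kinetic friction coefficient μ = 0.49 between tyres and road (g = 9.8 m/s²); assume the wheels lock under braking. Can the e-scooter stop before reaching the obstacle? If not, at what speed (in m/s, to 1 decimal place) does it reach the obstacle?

13 km/h ÷ 3.6 = 3.6111 m/s.
a = μg = 0.49 × 9.8 = 4.802 m/s².
Reaction distance = 3.6111 × 0.84 = 3.033 m.
Braking distance = v²/(2a) = 13.040 / 9.604 = 1.358 m.
Total stopping distance = 3.033 + 1.358 = 4.391 m, vs 6 m available — it stops with 6 − 4.391 = 1.609 m to spare.

Yes — it stops about 1.6 m short of the obstacle, so it never reaches it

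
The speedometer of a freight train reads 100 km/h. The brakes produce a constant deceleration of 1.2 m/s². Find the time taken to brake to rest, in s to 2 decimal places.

Braking time ≈ 23.15 s

100 km/h ÷ 3.6 = 27.7778 m/s.
Braking time = v/a = 27.7778 / 1.200 = 23.148 s.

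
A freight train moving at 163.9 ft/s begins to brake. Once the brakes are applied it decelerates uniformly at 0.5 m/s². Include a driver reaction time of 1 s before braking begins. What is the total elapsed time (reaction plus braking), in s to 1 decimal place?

Total time ≈ 100.9 s

163.9 ft/s × 0.3048 = 49.9567 m/s.
Braking time = v/a = 49.9567 / 0.500 = 99.913 s.
Total = 1 + 99.913 = 100.913 s.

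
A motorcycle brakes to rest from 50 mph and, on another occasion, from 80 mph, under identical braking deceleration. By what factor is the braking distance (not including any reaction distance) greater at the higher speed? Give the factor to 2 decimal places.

Factor ≈ 2.56

Braking distance d = v²/(2a), so with a fixed, d ∝ v².
Factor = (80/50)² = 1.6000² = 2.5600.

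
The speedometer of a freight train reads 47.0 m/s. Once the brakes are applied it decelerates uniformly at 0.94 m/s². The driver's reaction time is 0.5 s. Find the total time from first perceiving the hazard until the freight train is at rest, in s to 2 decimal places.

Total time ≈ 50.50 s

Braking time = v/a = 47.0000 / 0.940 = 50.000 s.
Total = 0.5 + 50.000 = 50.500 s.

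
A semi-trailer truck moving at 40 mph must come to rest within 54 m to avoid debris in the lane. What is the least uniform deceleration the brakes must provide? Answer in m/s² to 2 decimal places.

40 mph × 0.44704 = 17.8816 m/s.
v² = 2a·d ⇒ a = v²/(2d) = 17.8816² / (2 × 54.000) = 319.752 / 108.000 = 2.9607 m/s².

Required deceleration ≈ 2.96 m/s²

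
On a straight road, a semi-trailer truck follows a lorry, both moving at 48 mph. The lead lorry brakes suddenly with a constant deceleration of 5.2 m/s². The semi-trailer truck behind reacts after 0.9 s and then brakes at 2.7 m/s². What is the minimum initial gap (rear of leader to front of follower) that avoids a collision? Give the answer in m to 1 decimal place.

48 mph × 0.44704 = 21.4579 m/s.
Leader travels v²/(2a_L) = 460.441 / 10.400 = 44.273 m before stopping.
Follower covers v·t_r = 21.4579 × 0.9 = 19.312 m while reacting, then v²/(2a_F) = 460.441 / 5.400 = 85.267 m while braking, for a total of 19.312 + 85.267 = 104.579 m.
Since a_F ≤ a_L and the follower starts braking later, the follower is never slower than the leader, so the closest approach is when both have stopped.
Minimum gap = 104.579 − 44.273 = 60.306 m.

Minimum gap ≈ 60.3 m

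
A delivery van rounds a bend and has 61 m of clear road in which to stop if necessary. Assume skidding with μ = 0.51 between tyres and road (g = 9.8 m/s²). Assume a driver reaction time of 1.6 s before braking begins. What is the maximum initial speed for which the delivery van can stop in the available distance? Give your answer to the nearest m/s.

a = μg = 0.51 × 9.8 = 4.998 m/s².
Stopping distance: v·t_r + v²/(2a) = 61 with t_r = 1.6 s and a = 4.998 m/s².
So v² + 15.994 v − 609.76 = 0.
Positive root: v = −a·t_r + √((a·t_r)² + 2a·d) = −7.997 + √(63.952 + 609.76) = 17.9590 m/s.

Maximum speed ≈ 18 m/s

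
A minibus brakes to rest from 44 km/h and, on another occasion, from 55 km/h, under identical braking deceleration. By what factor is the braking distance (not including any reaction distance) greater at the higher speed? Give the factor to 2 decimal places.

Factor ≈ 1.56

Braking distance d = v²/(2a), so with a fixed, d ∝ v².
Factor = (55/44)² = 1.2500² = 1.5625.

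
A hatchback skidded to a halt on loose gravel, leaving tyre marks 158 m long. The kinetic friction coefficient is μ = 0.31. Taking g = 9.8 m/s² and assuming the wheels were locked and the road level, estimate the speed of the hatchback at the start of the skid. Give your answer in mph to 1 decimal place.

Deceleration a = μg = 0.31 × 9.8 = 3.038 m/s².
v = √(2a·d) = √(2 × 3.038 × 158) = √960.008 = 30.9840 m/s.
= 30.9840 ÷ 0.44704 = 69.309 mph.

Initial speed ≈ 69.3 mph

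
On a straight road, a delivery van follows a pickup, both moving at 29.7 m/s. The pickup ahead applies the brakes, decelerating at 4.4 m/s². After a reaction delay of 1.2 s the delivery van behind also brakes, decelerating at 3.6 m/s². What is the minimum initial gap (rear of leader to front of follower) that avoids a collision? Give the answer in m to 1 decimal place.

Leader travels v²/(2a_L) = 882.090 / 8.800 = 100.237 m before stopping.
Follower covers v·t_r = 29.7000 × 1.2 = 35.640 m while reacting, then v²/(2a_F) = 882.090 / 7.200 = 122.513 m while braking, for a total of 35.640 + 122.513 = 158.153 m.
Since a_F ≤ a_L and the follower starts braking later, the follower is never slower than the leader, so the closest approach is when both have stopped.
Minimum gap = 158.153 − 100.237 = 57.916 m.

Minimum gap ≈ 57.9 m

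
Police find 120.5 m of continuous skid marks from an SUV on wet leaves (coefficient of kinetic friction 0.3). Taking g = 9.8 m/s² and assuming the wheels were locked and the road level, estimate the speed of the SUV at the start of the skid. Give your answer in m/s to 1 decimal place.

Deceleration a = μg = 0.3 × 9.8 = 2.940 m/s².
v = √(2a·d) = √(2 × 2.940 × 120.5) = √708.540 = 26.6184 m/s.

Initial speed ≈ 26.6 m/s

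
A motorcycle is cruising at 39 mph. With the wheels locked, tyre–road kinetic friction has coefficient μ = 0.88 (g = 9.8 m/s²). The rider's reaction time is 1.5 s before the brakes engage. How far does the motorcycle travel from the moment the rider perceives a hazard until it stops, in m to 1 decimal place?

39 mph × 0.44704 = 17.4346 m/s.
a = μg = 0.88 × 9.8 = 8.624 m/s².
Reaction distance = v·t_r = 17.4346 × 1.5 = 26.152 m.
Braking distance = v²/(2a) = 17.4346² / (2 × 8.624) = 303.965 / 17.248 = 17.623 m.
Total = 26.152 + 17.623 = 43.775 m.

Total stopping distance ≈ 43.8 m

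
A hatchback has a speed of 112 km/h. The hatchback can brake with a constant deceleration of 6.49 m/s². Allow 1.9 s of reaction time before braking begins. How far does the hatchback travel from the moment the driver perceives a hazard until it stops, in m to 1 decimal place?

Total stopping distance ≈ 133.7 m

112 km/h ÷ 3.6 = 31.1111 m/s.
Reaction distance = v·t_r = 31.1111 × 1.9 = 59.111 m.
Braking distance = v²/(2a) = 31.1111² / (2 × 6.490) = 967.901 / 12.980 = 74.569 m.
Total = 59.111 + 74.569 = 133.680 m.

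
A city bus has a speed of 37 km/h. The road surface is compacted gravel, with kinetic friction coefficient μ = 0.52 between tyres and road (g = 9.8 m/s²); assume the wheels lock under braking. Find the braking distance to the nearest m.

37 km/h ÷ 3.6 = 10.2778 m/s.
a = μg = 0.52 × 9.8 = 5.096 m/s².
Braking distance = v²/(2a) = 10.2778² / (2 × 5.096) = 105.633 / 10.192 = 10.364 m.

Braking distance ≈ 10 m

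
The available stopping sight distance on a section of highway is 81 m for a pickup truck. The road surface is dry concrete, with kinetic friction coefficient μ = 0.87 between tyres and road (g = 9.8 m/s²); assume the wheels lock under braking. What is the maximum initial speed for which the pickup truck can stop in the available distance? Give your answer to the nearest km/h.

a = μg = 0.87 × 9.8 = 8.526 m/s².
v²/(2a) = d ⇒ v = √(2 × 8.526 × 81) = √1381.21 = 37.1646 m/s.
37.1646 m/s × 3.6 = 133.793 km/h.

Maximum speed ≈ 134 km/h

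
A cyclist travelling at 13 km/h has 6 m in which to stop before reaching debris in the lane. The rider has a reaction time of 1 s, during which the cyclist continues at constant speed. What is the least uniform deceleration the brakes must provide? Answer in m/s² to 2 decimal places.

13 km/h ÷ 3.6 = 3.6111 m/s.
Distance covered during reaction = 3.6111 × 1 = 3.611 m.
Distance available for braking: 6 − 3.611 = 2.389 m.
v² = 2a·d ⇒ a = v²/(2d) = 3.6111² / (2 × 2.389) = 13.040 / 4.778 = 2.7292 m/s².

Required deceleration ≈ 2.73 m/s²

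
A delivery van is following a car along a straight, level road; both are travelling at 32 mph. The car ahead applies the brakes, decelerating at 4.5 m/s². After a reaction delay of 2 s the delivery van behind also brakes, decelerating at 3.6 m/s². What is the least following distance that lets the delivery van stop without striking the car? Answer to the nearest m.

Minimum gap ≈ 34 m

32 mph × 0.44704 = 14.3053 m/s.
Leader travels v²/(2a_L) = 204.642 / 9.000 = 22.738 m before stopping.
Follower covers v·t_r = 14.3053 × 2 = 28.611 m while reacting, then v²/(2a_F) = 204.642 / 7.200 = 28.422 m while braking, for a total of 28.611 + 28.422 = 57.033 m.
Since a_F ≤ a_L and the follower starts braking later, the follower is never slower than the leader, so the closest approach is when both have stopped.
Minimum gap = 57.033 − 22.738 = 34.295 m.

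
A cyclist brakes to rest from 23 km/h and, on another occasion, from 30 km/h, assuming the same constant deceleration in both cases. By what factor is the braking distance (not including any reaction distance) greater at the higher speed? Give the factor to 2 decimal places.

Factor ≈ 1.70

Braking distance d = v²/(2a), so with a fixed, d ∝ v².
Factor = (30/23)² = 1.3043² = 1.7012.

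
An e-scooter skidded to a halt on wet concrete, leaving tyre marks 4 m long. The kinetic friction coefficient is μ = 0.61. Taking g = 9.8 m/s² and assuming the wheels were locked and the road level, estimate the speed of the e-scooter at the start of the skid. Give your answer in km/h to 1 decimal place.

Initial speed ≈ 24.9 km/h

Deceleration a = μg = 0.61 × 9.8 = 5.978 m/s².
v = √(2a·d) = √(2 × 5.978 × 4) = √47.824 = 6.9155 m/s.
= 6.9155 × 3.6 = 24.896 km/h.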